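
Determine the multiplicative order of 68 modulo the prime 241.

The order of 68 must divide p − 1 = 240 = 2^4 · 3 · 5.
Divisors: 1, 2, 3, 4, 5, 6, 8, 10, 12, 15, 16, 20, 24, 30, 40, 48, 60, 80, 120, 240.
Check each in increasing order: 68^1 ≡ 68;  68^2 ≡ 45;  68^3 ≡ 168;  68^4 ≡ 97;  68^5 ≡ 89;  68^6 ≡ 27;  68^8 ≡ 10;  68^10 ≡ 209;  68^12 ≡ 6;  68^15 ≡ 44;  68^16 ≡ 100;  68^20 ≡ 60;  68^24 ≡ 36;  68^30 ≡ 8;  68^40 ≡ 226;  68^48 ≡ 91;  68^60 ≡ 64;  68^80 ≡ 225;  68^120 ≡ 240;  68^240 ≡ 1.
Smallest exponent giving 1 is 240.

240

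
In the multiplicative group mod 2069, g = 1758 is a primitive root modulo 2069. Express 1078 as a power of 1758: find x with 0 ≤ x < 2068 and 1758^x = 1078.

Baby-step giant-step with m = ceil(sqrt(2068)) = 46.
Baby table (1758^j mod 2069 for j=0..45):
  0:1  1:1758  2:1547  3:960  4:1445  5:1647  6:895  7:970
  8:404  9:565  10:150  11:937  12:322  13:1239  14:1574  15:839
  16:1834  17:670  18:599  19:1990  20:1810  21:1927  22:713  23:1709
  24:234  25:1710  26:1992  27:1188  28:883  29:564  30:461  31:1459
  32:1431  33:1863  34:1996  35:2013  36:864  37:266  38:34  39:1840
  40:873  41:1605  42:1543  43:135  44:1464  45:1945
Giant step factor: 1758^(-46) ≡ 421 (mod 2069).
Scan 1078·421^i mod 2069 for i = 0, 1, …:
  i=0: 1078   i=1: 727   i=2: 1924   i=3: 1025
  i=4: 1173   i=5: 1411   i=6: 228   i=7: 814
  i=8: 1309   i=9: 735     …   i=16: 555
  i=17: 1927
Match at i=17, j=21: x = 17·46 + 21 = 803.

803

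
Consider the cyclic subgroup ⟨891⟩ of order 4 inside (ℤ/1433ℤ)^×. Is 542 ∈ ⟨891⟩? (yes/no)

542 ∈ ⟨891⟩ iff 542^4 ≡ 1 (mod 1433), since |⟨891⟩| = 4.
542^4 mod 1433 = 1.
Since 1 = 1, 542 lies in the subgroup.

yes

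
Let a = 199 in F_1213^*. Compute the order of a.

1212

The order of 199 must divide p − 1 = 1212 = 2^2 · 3 · 101.
Divisors: 1, 2, 3, 4, 6, 12, 101, 202, 303, 404, 606, 1212.
Check each in increasing order: 199^1 ≡ 199;  199^2 ≡ 785;  199^3 ≡ 951;  199^4 ≡ 21;  199^6 ≡ 716;  199^12 ≡ 770;  199^101 ≡ 47;  199^202 ≡ 996;  199^303 ≡ 718;  199^404 ≡ 995;  199^606 ≡ 1212;  199^1212 ≡ 1.
Smallest exponent giving 1 is 1212.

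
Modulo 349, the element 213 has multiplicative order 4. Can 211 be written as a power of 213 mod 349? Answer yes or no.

no

⟨213⟩ has order 4; its elements mod 349 are {1, 136, 213, 348}.
211 is not in this set.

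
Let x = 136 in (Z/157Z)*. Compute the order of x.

156

The order of 136 must divide p − 1 = 156 = 2^2 · 3 · 13.
Divisors: 1, 2, 3, 4, 6, 12, 13, 26, 39, 52, 78, 156.
Check each in increasing order: 136^1 ≡ 136;  136^2 ≡ 127;  136^3 ≡ 2;  136^4 ≡ 115;  136^6 ≡ 4;  136^12 ≡ 16;  136^13 ≡ 135;  136^26 ≡ 13;  136^39 ≡ 28;  136^52 ≡ 12;  136^78 ≡ 156;  136^156 ≡ 1.
Smallest exponent giving 1 is 156.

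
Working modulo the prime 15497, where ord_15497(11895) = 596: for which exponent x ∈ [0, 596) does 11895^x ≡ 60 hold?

270

Baby-step giant-step with m = ceil(sqrt(596)) = 25.
Baby table (11895^j mod 15497 for j=0..24):
  0:1  1:11895  2:3415  3:3788  4:8481  5:11522  6:14219  7:747
  8:5784  9:9497  10:9182  11:12531  12:6099  13:6148  14:117  15:12482
  16:12130  17:9280  18:469  19:15332  20:5444  21:9914  22:10357  23:10862
  24:5001
Giant step factor: 11895^(-25) ≡ 5175 (mod 15497).
Scan 60·5175^i mod 15497 for i = 0, 1, …:
  i=0: 60   i=1: 560   i=2: 61   i=3: 5735
  i=4: 1870   i=5: 7122   i=6: 4484   i=7: 5691
  i=8: 6625   i=9: 5011   i=10: 5444
Match at i=10, j=20: x = 10·25 + 20 = 270.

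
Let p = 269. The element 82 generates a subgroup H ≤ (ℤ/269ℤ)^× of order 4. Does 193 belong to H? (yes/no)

⟨82⟩ has order 4; its elements mod 269 are {1, 82, 187, 268}.
193 is not in this set.

no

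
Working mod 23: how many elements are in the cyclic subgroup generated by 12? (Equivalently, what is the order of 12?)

The order of 12 must divide p − 1 = 22 = 2 · 11.
Divisors: 1, 2, 11, 22.
Check each in increasing order: 12^1 ≡ 12;  12^2 ≡ 6;  12^11 ≡ 1.
Smallest exponent giving 1 is 11.

11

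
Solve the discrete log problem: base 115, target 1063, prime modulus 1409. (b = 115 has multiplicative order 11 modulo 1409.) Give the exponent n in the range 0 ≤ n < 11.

Successive powers of 115 modulo 1409:
  115^0=1  115^1=115  115^2=544  115^3=564  115^4=46  115^5=1063
So 115^5 ≡ 1063 (mod 1409), giving n = 5.

5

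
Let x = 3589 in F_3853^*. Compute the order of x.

The order of 3589 must divide p − 1 = 3852 = 2^2 · 3^2 · 107.
Divisors: 1, 2, 3, 4, 6, 9, 12, 18, 36, 107, 214, 321, 428, 642, 963, 1284, 1926, 3852.
Check each in increasing order: 3589^1 ≡ 3589;  3589^2 ≡ 342;  3589^3 ≡ 2184;  3589^4 ≡ 1374;  3589^6 ≡ 3695;  3589^9 ≡ 1698;  3589^12 ≡ 1846;  3589^18 ≡ 1160;  3589^36 ≡ 903;  3589^107 ≡ 2648;  3589^214 ≡ 3297;  3589^321 ≡ 3411;  3589^428 ≡ 896;  3589^642 ≡ 2714;  3589^963 ≡ 2548;  3589^1284 ≡ 2713;  3589^1926 ≡ 3852;  3589^3852 ≡ 1.
Smallest exponent giving 1 is 3852.

3852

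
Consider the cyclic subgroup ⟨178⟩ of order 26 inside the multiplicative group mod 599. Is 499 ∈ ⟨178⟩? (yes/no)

499 ∈ ⟨178⟩ iff 499^26 ≡ 1 (mod 599), since |⟨178⟩| = 26.
499^26 mod 599 = 151.
Since 151 ≠ 1, 499 does not lie in the subgroup.

no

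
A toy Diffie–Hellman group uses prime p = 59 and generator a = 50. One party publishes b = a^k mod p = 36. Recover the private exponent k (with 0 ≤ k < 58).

Baby-step giant-step with m = ceil(sqrt(58)) = 8.
Baby table (50^j mod 59 for j=0..7):
  0:1  1:50  2:22  3:38  4:12  5:10  6:28  7:43
Giant step factor: 50^(-8) ≡ 25 (mod 59).
Scan 36·25^i mod 59 for i = 0, 1, …:
  i=0: 36   i=1: 15   i=2: 21   i=3: 53
  i=4: 27   i=5: 26   i=6: 1
Match at i=6, j=0: k = 6·8 + 0 = 48.

48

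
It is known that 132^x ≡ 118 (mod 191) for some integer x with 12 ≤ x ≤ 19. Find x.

Compute 132^12 mod 191 = 118, then multiply by 132 repeatedly:
  132^12=118
Found 118 at exponent 12.

12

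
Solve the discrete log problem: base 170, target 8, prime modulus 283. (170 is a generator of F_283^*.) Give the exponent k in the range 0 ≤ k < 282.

27

Baby-step giant-step with m = ceil(sqrt(282)) = 17.
Baby table (170^j mod 283 for j=0..16):
  0:1  1:170  2:34  3:120  4:24  5:118  6:250  7:50
  8:10  9:2  10:57  11:68  12:240  13:48  14:236  15:217
  16:100
Giant step factor: 170^(-17) ≡ 184 (mod 283).
Scan 8·184^i mod 283 for i = 0, 1, …:
  i=0: 8   i=1: 57
Match at i=1, j=10: k = 1·17 + 10 = 27.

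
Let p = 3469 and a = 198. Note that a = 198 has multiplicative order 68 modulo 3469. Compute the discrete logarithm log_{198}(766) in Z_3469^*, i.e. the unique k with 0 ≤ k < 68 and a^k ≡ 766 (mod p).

Baby-step giant-step with m = ceil(sqrt(68)) = 9.
Baby table (198^j mod 3469 for j=0..8):
  0:1  1:198  2:1045  3:2239  4:2759  5:1649  6:416  7:2581
  8:1095
Giant step factor: 198^(-9) ≡ 2081 (mod 3469).
Scan 766·2081^i mod 3469 for i = 0, 1, …:
  i=0: 766   i=1: 1775   i=2: 2759
Match at i=2, j=4: k = 2·9 + 4 = 22.

22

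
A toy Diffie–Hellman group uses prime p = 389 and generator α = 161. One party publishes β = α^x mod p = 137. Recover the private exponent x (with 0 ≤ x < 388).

Baby-step giant-step with m = ceil(sqrt(388)) = 20.
Baby table (161^j mod 389 for j=0..19):
  0:1  1:161  2:247  3:89  4:325  5:199  6:141  7:139
  8:206  9:101  10:312  11:51  12:42  13:149  14:260  15:237
  16:35  17:189  18:87  19:3
Giant step factor: 161^(-20) ≡ 269 (mod 389).
Scan 137·269^i mod 389 for i = 0, 1, …:
  i=0: 137   i=1: 287   i=2: 181   i=3: 64
  i=4: 100   i=5: 59   i=6: 311   i=7: 24
  i=8: 232   i=9: 168   i=10: 68   i=11: 9
  i=12: 87
Match at i=12, j=18: x = 12·20 + 18 = 258.

258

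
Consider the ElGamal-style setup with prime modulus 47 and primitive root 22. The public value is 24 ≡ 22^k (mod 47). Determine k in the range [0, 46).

Successive powers of 22 modulo 47:
  22^0=1  22^1=22  22^2=14  22^3=26  22^4=8  22^5=35
  22^6=18  22^7=20  22^8=17  22^9=45  22^10=3  22^11=19
  22^12=42  22^13=31  22^14=24
So 22^14 ≡ 24 (mod 47), giving k = 14.

14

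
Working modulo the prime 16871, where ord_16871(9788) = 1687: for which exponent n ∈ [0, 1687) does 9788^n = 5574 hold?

Baby-step giant-step with m = ceil(sqrt(1687)) = 42.
Baby table (9788^j mod 16871 for j=0..41):
  0:1  1:9788  2:11406  3:6521  4:4555  5:11158  6:8521  7:10195
  8:13566  9:9238  10:9855  11:9233  12:11528  13:2816  14:12665  15:13783
  16:7488  17:4920  18:7126  19:4574  20:11549  21:5912  22:15997  23:15756
  24:1917  25:3044  26:486  27:16217  28:9628  29:14329  30:3629  31:7197
  32:7811  33:11567  34:13386  35:1982  36:15037  37:16423  38:1436  39:2025
  40:14146  41:751
Giant step factor: 9788^(-42) ≡ 13363 (mod 16871).
Scan 5574·13363^i mod 16871 for i = 0, 1, …:
  i=0: 5574   i=1: 16768   i=2: 7033   i=3: 10509
  i=4: 14434   i=5: 12270   i=6: 11632   i=7: 5893
  i=8: 11202   i=9: 12814     …   i=14: 6088
  i=15: 1982
Match at i=15, j=35: n = 15·42 + 35 = 665.

665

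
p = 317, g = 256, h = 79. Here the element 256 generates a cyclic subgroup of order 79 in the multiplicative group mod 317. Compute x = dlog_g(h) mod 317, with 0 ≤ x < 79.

59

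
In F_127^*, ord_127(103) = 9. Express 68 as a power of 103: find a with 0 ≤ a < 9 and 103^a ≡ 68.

Successive powers of 103 modulo 127:
  103^0=1  103^1=103  103^2=68
So 103^2 ≡ 68 (mod 127), giving a = 2.

2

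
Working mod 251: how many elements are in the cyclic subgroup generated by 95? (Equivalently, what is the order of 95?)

The order of 95 must divide p − 1 = 250 = 2 · 5^3.
Divisors: 1, 2, 5, 10, 25, 50, 125, 250.
Check each in increasing order: 95^1 ≡ 95;  95^2 ≡ 240;  95^5 ≡ 200;  95^10 ≡ 91;  95^25 ≡ 102;  95^50 ≡ 113;  95^125 ≡ 250;  95^250 ≡ 1.
Smallest exponent giving 1 is 250.

250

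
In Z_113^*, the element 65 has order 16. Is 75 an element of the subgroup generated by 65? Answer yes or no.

no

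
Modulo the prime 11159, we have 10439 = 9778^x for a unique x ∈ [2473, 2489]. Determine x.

Compute 9778^2473 mod 11159 = 1603, then multiply by 9778 repeatedly:
  9778^2473=1603  9778^2474=6898  9778^2475=3648  9778^2476=5980  9778^2477=10439
Found 10439 at exponent 2477.

2477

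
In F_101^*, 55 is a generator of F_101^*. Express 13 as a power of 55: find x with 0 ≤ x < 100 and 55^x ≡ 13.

18

Successive powers of 55 modulo 101:
  55^0=1  55^1=55  55^2=96  55^3=28  55^4=25  55^5=62
  55^6=77  55^7=94  55^8=19  55^9=35  55^10=6  55^11=27
  55^12=71  55^13=67  55^14=49  55^15=69  55^16=58  55^17=59
  55^18=13
So 55^18 ≡ 13 (mod 101), giving x = 18.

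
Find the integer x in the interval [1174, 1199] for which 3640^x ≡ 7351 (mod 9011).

Compute 3640^1174 mod 9011 = 7957, then multiply by 3640 repeatedly:
  3640^1174=7957  3640^1175=2126  3640^1176=7202  3640^1177=2281  3640^1178=3709
  3640^1179=2282  3640^1180=7349  3640^1181=5712  3640^1182=3303  3640^1183=2246
  3640^1184=2463  3640^1185=8386  3640^1186=4783  3640^1187=868  3640^1188=5670
  3640^1189=3610  3640^1190=2362  3640^1191=1186  3640^1192=771  3640^1193=4019
  3640^1194=4307  3640^1195=7351
Found 7351 at exponent 1195.

1195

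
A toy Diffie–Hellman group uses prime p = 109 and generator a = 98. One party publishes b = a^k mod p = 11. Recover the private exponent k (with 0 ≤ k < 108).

Baby-step giant-step with m = ceil(sqrt(108)) = 11.
Baby table (98^j mod 109 for j=0..10):
  0:1  1:98  2:12  3:86  4:35  5:51  6:93  7:67
  8:26  9:41  10:94
Giant step factor: 98^(-11) ≡ 37 (mod 109).
Scan 11·37^i mod 109 for i = 0, 1, …:
  i=0: 11   i=1: 80   i=2: 17   i=3: 84
  i=4: 56   i=5: 1
Match at i=5, j=0: k = 5·11 + 0 = 55.

55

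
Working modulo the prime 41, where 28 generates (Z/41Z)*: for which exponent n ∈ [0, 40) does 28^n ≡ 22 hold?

39

Successive powers of 28 modulo 41:
  28^0=1  28^1=28  28^2=5  28^3=17  28^4=25  28^5=3
  28^6=2  28^7=15  28^8=10  28^9=34  28^10=9  28^11=6
  28^12=4  28^13=30  28^14=20  28^15=27  28^16=18  28^17=12
  28^18=8  28^19=19  28^20=40  28^21=13  28^22=36  28^23=24
  28^24=16  28^25=38  28^26=39  28^27=26  28^28=31  28^29=7
  28^30=32  28^31=35  28^32=37  28^33=11  28^34=21  28^35=14
  28^36=23  28^37=29  28^38=33  28^39=22
So 28^39 ≡ 22 (mod 41), giving n = 39.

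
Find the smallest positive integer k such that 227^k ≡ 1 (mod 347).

346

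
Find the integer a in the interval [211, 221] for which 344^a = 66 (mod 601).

Compute 344^211 mod 601 = 66, then multiply by 344 repeatedly:
  344^211=66
Found 66 at exponent 211.

211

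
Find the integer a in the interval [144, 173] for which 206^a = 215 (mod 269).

158

Compute 206^144 mod 269 = 117, then multiply by 206 repeatedly:
  206^144=117  206^145=161  206^146=79  206^147=134  206^148=166
  206^149=33  206^150=73  206^151=243  206^152=24  206^153=102
  206^154=30  206^155=262  206^156=172  206^157=193  206^158=215
Found 215 at exponent 158.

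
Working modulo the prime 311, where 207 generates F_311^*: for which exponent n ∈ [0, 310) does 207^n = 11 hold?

295

Baby-step giant-step with m = ceil(sqrt(310)) = 18.
Baby table (207^j mod 311 for j=0..17):
  0:1  1:207  2:242  3:23  4:96  5:279  6:218  7:31
  8:197  9:38  10:91  11:177  12:252  13:227  14:28  15:198
  16:245  17:22
Giant step factor: 207^(-18) ≡ 14 (mod 311).
Scan 11·14^i mod 311 for i = 0, 1, …:
  i=0: 11   i=1: 154   i=2: 290   i=3: 17
  i=4: 238   i=5: 222   i=6: 309   i=7: 283
  i=8: 230   i=9: 110     …   i=15: 291
  i=16: 31
Match at i=16, j=7: n = 16·18 + 7 = 295.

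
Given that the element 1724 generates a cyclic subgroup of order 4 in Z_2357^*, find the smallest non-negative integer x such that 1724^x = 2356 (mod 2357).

2

Successive powers of 1724 modulo 2357:
  1724^0=1  1724^1=1724  1724^2=2356
So 1724^2 ≡ 2356 (mod 2357), giving x = 2.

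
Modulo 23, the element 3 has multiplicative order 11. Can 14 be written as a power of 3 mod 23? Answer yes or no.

no

14 ∈ ⟨3⟩ iff 14^11 ≡ 1 (mod 23), since |⟨3⟩| = 11.
14^11 mod 23 = 22.
Since 22 ≠ 1, 14 does not lie in the subgroup.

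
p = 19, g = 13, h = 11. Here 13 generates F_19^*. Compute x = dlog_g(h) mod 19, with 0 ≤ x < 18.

6

Successive powers of 13 modulo 19:
  13^0=1  13^1=13  13^2=17  13^3=12  13^4=4  13^5=14
  13^6=11
So 13^6 ≡ 11 (mod 19), giving x = 6.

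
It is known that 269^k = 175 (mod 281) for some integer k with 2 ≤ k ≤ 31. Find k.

Compute 269^2 mod 281 = 144, then multiply by 269 repeatedly:
  269^2=144  269^3=239  269^4=223  269^5=134  269^6=78
  269^7=188  269^8=273  269^9=96  269^10=253  269^11=55
  269^12=183  269^13=52  269^14=219  269^15=182  269^16=64
  269^17=75  269^18=224  269^19=122  269^20=222  269^21=146
  269^22=215  269^23=230  269^24=50  269^25=243  269^26=175
Found 175 at exponent 26.

26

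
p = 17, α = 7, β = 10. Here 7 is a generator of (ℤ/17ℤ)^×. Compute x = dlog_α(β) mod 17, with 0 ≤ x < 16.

9

Successive powers of 7 modulo 17:
  7^0=1  7^1=7  7^2=15  7^3=3  7^4=4  7^5=11
  7^6=9  7^7=12  7^8=16  7^9=10
So 7^9 ≡ 10 (mod 17), giving x = 9.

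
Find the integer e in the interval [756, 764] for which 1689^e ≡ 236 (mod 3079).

Compute 1689^756 mod 3079 = 1800, then multiply by 1689 repeatedly:
  1689^756=1800  1689^757=1227  1689^758=236
Found 236 at exponent 758.

758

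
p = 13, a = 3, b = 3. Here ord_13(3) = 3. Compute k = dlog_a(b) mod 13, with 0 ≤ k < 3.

1

Successive powers of 3 modulo 13:
  3^0=1  3^1=3
So 3^1 ≡ 3 (mod 13), giving k = 1.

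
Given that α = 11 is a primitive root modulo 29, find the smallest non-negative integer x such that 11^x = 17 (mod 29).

Successive powers of 11 modulo 29:
  11^0=1  11^1=11  11^2=5  11^3=26  11^4=25  11^5=14
  11^6=9  11^7=12  11^8=16  11^9=2  11^10=22  11^11=10
  11^12=23  11^13=21  11^14=28  11^15=18  11^16=24  11^17=3
  11^18=4  11^19=15  11^20=20  11^21=17
So 11^21 ≡ 17 (mod 29), giving x = 21.

21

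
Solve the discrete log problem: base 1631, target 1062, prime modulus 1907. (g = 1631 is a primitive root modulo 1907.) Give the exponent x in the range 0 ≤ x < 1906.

920

Baby-step giant-step with m = ceil(sqrt(1906)) = 44.
Baby table (1631^j mod 1907 for j=0..43):
  0:1  1:1631  2:1803  3:99  4:1281  5:1146  6:266  7:957
  8:941  9:1543  10:1300  11:1623  12:197  13:931  14:489  15:433
  16:633  17:736  18:913  19:1643  20:398  21:758  22:562  23:1262
  24:669  25:335  26:983  27:1393  28:746  29:60  30:603  31:1388
  32:219  33:580  34:108  35:704  36:210  37:1157  38:1044  39:1720
  40:123  41:378  42:557  43:735
Giant step factor: 1631^(-44) ≡ 1575 (mod 1907).
Scan 1062·1575^i mod 1907 for i = 0, 1, …:
  i=0: 1062   i=1: 211   i=2: 507   i=3: 1399
  i=4: 840   i=5: 1449   i=6: 1403   i=7: 1419
  i=8: 1828   i=9: 1437     …   i=19: 1315
  i=20: 123
Match at i=20, j=40: x = 20·44 + 40 = 920.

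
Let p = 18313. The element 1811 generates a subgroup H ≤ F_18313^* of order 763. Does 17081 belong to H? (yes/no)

17081 ∈ ⟨1811⟩ iff 17081^763 ≡ 1 (mod 18313), since |⟨1811⟩| = 763.
17081^763 mod 18313 = 11582.
Since 11582 ≠ 1, 17081 does not lie in the subgroup.

no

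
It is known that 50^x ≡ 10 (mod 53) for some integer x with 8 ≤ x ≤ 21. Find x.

Compute 50^8 mod 53 = 42, then multiply by 50 repeatedly:
  50^8=42  50^9=33  50^10=7  50^11=32  50^12=10
Found 10 at exponent 12.

12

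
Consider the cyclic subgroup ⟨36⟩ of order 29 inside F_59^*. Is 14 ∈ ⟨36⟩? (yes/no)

no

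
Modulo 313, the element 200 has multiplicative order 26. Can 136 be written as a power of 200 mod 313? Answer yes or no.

no

136 ∈ ⟨200⟩ iff 136^26 ≡ 1 (mod 313), since |⟨200⟩| = 26.
136^26 mod 313 = 29.
Since 29 ≠ 1, 136 does not lie in the subgroup.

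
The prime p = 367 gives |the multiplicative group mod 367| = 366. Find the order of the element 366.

2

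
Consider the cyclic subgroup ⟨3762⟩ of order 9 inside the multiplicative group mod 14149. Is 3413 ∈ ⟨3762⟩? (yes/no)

⟨3762⟩ has order 9; its elements mod 14149 are {1, 1652, 3413, 3644, 3762, 3942, 6563, 6974, 12496}.
3413 is in this set.

yes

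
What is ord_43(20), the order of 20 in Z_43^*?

The order of 20 must divide p − 1 = 42 = 2 · 3 · 7.
Divisors: 1, 2, 3, 6, 7, 14, 21, 42.
Check each in increasing order: 20^1 ≡ 20;  20^2 ≡ 13;  20^3 ≡ 2;  20^6 ≡ 4;  20^7 ≡ 37;  20^14 ≡ 36;  20^21 ≡ 42;  20^42 ≡ 1.
Smallest exponent giving 1 is 42.

42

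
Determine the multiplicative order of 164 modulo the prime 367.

The order of 164 must divide p − 1 = 366 = 2 · 3 · 61.
Divisors: 1, 2, 3, 6, 61, 122, 183, 366.
Check each in increasing order: 164^1 ≡ 164;  164^2 ≡ 105;  164^3 ≡ 338;  164^6 ≡ 107;  164^61 ≡ 1.
Smallest exponent giving 1 is 61.

61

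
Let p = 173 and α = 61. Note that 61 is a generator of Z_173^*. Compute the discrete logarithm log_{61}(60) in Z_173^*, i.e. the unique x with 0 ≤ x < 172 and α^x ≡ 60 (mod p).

Baby-step giant-step with m = ceil(sqrt(172)) = 14.
Baby table (61^j mod 173 for j=0..13):
  0:1  1:61  2:88  3:5  4:132  5:94  6:25  7:141
  8:124  9:125  10:13  11:101  12:106  13:65
Giant step factor: 61^(-14) ≡ 37 (mod 173).
Scan 60·37^i mod 173 for i = 0, 1, …:
  i=0: 60   i=1: 144   i=2: 138   i=3: 89
  i=4: 6   i=5: 49   i=6: 83   i=7: 130
  i=8: 139   i=9: 126   i=10: 164   i=11: 13
Match at i=11, j=10: x = 11·14 + 10 = 164.

164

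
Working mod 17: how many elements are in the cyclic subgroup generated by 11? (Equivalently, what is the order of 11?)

16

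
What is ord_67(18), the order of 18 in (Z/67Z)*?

The order of 18 must divide p − 1 = 66 = 2 · 3 · 11.
Divisors: 1, 2, 3, 6, 11, 22, 33, 66.
Check each in increasing order: 18^1 ≡ 18;  18^2 ≡ 56;  18^3 ≡ 3;  18^6 ≡ 9;  18^11 ≡ 38;  18^22 ≡ 37;  18^33 ≡ 66;  18^66 ≡ 1.
Smallest exponent giving 1 is 66.

66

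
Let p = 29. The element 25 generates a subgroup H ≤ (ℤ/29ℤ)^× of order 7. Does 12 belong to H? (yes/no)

no

⟨25⟩ has order 7; its elements mod 29 are {1, 7, 16, 20, 23, 24, 25}.
12 is not in this set.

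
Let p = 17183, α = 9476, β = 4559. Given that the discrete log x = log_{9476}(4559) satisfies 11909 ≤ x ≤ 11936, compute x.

11916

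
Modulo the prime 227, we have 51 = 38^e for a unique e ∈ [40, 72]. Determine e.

45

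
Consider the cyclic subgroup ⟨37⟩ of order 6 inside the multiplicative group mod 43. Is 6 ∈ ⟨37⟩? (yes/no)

⟨37⟩ has order 6; its elements mod 43 are {1, 6, 7, 36, 37, 42}.
6 is in this set.

yes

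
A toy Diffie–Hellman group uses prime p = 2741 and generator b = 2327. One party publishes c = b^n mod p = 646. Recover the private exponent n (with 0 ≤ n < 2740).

2439

Baby-step giant-step with m = ceil(sqrt(2740)) = 53.
Baby table (2327^j mod 2741 for j=0..52):
  0:1  1:2327  2:1454  3:1064  4:805  5:1132  6:63  7:1328
  8:1149  9:1248  10:1377  11:50  12:1228  13:1434  14:1121  15:1876
  16:1780  17:409  18:616  19:2630  20:2098  21:325  22:2500  23:1098
  24:434  25:1230  26:606  27:1288  28:1263  29:649  30:2673  31:742
  32:2545  33:1655  34:80  35:2513  36:1198  37:149  38:1357  39:107
  40:2299  41:2082  42:1467  43:1164  44:520  45:1259  46:2305  47:2339
  48:1968  49:2066  50:2609  51:2569  52:2683
Giant step factor: 2327^(-53) ≡ 1698 (mod 2741).
Scan 646·1698^i mod 2741 for i = 0, 1, …:
  i=0: 646   i=1: 508   i=2: 1910   i=3: 577
  i=4: 1209   i=5: 2614   i=6: 893   i=7: 541
  i=8: 383   i=9: 717     …   i=45: 639
  i=46: 2327
Match at i=46, j=1: n = 46·53 + 1 = 2439.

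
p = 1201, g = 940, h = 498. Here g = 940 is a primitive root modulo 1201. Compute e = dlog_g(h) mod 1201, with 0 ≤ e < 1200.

Baby-step giant-step with m = ceil(sqrt(1200)) = 35.
Baby table (940^j mod 1201 for j=0..34):
  0:1  1:940  2:865  3:23  4:2  5:679  6:529  7:46
  8:4  9:157  10:1058  11:92  12:8  13:314  14:915  15:184
  16:16  17:628  18:629  19:368  20:32  21:55  22:57  23:736
  24:64  25:110  26:114  27:271  28:128  29:220  30:228  31:542
  32:256  33:440  34:456
Giant step factor: 940^(-35) ≡ 349 (mod 1201).
Scan 498·349^i mod 1201 for i = 0, 1, …:
  i=0: 498   i=1: 858   i=2: 393   i=3: 243
  i=4: 737   i=5: 199   i=6: 994   i=7: 1018
  i=8: 987   i=9: 977   i=10: 1090   i=11: 894
  i=12: 947   i=13: 228
Match at i=13, j=30: e = 13·35 + 30 = 485.

485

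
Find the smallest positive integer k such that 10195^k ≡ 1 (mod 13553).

The order of 10195 must divide p − 1 = 13552 = 2^4 · 7 · 11^2.
Divisors: 1, 2, 4, 7, 8, 11, 14, 16, 22, 28, 44, 56, 77, 88, 112, 121, 154, 176, 242, 308, 484, 616, 847, 968, 1232, 1694, 1936, 3388, 6776, 13552.
Check each in increasing order: 10195^1 ≡ 10195;  10195^2 ≡ 68;  10195^4 ≡ 4624;  10195^7 ≡ 10915;  10195^8 ≡ 8295;  10195^11 ≡ 13141;  10195^14 ≡ 6355;  10195^16 ≡ 11997;  10195^22 ≡ 7108;  10195^28 ≡ 11638;  10195^44 ≡ 11633;  10195^56 ≡ 7915;  10195^77 ≡ 6316;  10195^88 ≡ 13537;  10195^112 ≡ 5259;  10195^121 ≡ 3215;  10195^154 ≡ 5377;  10195^176 ≡ 256;  10195^242 ≡ 8839;  10195^308 ≡ 3580;  10195^484 ≡ 8429;  10195^616 ≡ 8815;  10195^847 ≡ 1.
Smallest exponent giving 1 is 847.

847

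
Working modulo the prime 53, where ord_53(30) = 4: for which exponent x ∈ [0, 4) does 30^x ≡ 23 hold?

Successive powers of 30 modulo 53:
  30^0=1  30^1=30  30^2=52  30^3=23
So 30^3 ≡ 23 (mod 53), giving x = 3.

3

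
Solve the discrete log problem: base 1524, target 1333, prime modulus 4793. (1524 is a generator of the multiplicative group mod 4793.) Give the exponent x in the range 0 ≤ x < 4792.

811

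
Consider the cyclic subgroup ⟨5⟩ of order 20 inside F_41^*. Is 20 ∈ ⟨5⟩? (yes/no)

20 ∈ ⟨5⟩ iff 20^20 ≡ 1 (mod 41), since |⟨5⟩| = 20.
20^20 mod 41 = 1.
Since 1 = 1, 20 lies in the subgroup.

yes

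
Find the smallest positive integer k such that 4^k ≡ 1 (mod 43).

7

The order of 4 must divide p − 1 = 42 = 2 · 3 · 7.
Divisors: 1, 2, 3, 6, 7, 14, 21, 42.
Check each in increasing order: 4^1 ≡ 4;  4^2 ≡ 16;  4^3 ≡ 21;  4^6 ≡ 11;  4^7 ≡ 1.
Smallest exponent giving 1 is 7.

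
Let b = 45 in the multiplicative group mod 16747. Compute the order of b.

16746

The order of 45 must divide p − 1 = 16746 = 2 · 3 · 2791.
Divisors: 1, 2, 3, 6, 2791, 5582, 8373, 16746.
Check each in increasing order: 45^1 ≡ 45;  45^2 ≡ 2025;  45^3 ≡ 7390;  45^6 ≡ 133;  45^2791 ≡ 14458;  45^5582 ≡ 14457;  45^8373 ≡ 16746;  45^16746 ≡ 1.
Smallest exponent giving 1 is 16746.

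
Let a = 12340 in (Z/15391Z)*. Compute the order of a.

15390

The order of 12340 must divide p − 1 = 15390 = 2 · 3^4 · 5 · 19.
Divisors: 1, 2, 3, 5, 6, 9, 10, 15, 18, 19, 27, 30, 38, 45, 54, 57, 81, 90, 95, 114, 135, 162, 171, 190, 270, 285, 342, 405, 513, 570, 810, 855, 1026, 1539, 1710, 2565, 3078, 5130, 7695, 15390.
Check each in increasing order: 12340^1 ≡ 12340;  12340^2 ≡ 12437;  12340^3 ≡ 8919;  12340^5 ≡ 2666;  12340^6 ≡ 7873;  12340^9 ≡ 5545;  12340^10 ≡ 12305;  12340^15 ≡ 6909;  12340^18 ≡ 11198;  12340^19 ≡ 2922;  12340^27 ≡ 5616;  12340^30 ≡ 6790;  12340^38 ≡ 11470;  12340^45 ≡ 342;  12340^54 ≡ 3297;  12340^57 ≡ 9133;  12340^81 ≡ 579;  12340^90 ≡ 9227;  12340^95 ≡ 4364;  12340^114 ≡ 7860;  12340^135 ≡ 479;  12340^162 ≡ 12030;  12340^171 ≡ 1756;  12340^190 ≡ 5829;  12340^270 ≡ 13967;  12340^285 ≡ 11824;  12340^342 ≡ 5336;  12340^405 ≡ 10499;  12340^513 ≡ 12288;  12340^570 ≡ 10523;  12340^810 ≡ 14050;  12340^855 ≡ 3108;  12340^1026 ≡ 9234;  12340^1539 ≡ 4940;  12340^1710 ≡ 9507;  12340^2565 ≡ 12427;  12340^3078 ≡ 8865;  12340^5130 ≡ 12426;  12340^7695 ≡ 15390;  12340^15390 ≡ 1.
Smallest exponent giving 1 is 15390.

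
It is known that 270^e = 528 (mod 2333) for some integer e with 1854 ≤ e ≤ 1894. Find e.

1893

Compute 270^1854 mod 2333 = 2234, then multiply by 270 repeatedly:
  270^1854=2234  270^1855=1266  270^1856=1202  270^1857=253  270^1858=653
  270^1859=1335  270^1860=1168  270^1861=405  270^1862=2032  270^1863=385
  270^1864=1298  270^1865=510  270^1866=53  270^1867=312  270^1868=252
  270^1869=383  270^1870=758  270^1871=1689  270^1872=1095  270^1873=1692
  270^1874=1905  270^1875=1090  270^1876=342  270^1877=1353  270^1878=1362
  270^1879=1459  270^1880=1986  270^1881=1963  270^1882=419  270^1883=1146
  270^1884=1464  270^1885=1003  270^1886=182  270^1887=147  270^1888=29
  270^1889=831  270^1890=402  270^1891=1222  270^1892=987  270^1893=528
Found 528 at exponent 1893.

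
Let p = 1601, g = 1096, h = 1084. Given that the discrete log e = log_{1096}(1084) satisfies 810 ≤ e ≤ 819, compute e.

819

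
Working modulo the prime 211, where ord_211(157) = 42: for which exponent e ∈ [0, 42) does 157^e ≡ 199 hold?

Successive powers of 157 modulo 211:
  157^0=1  157^1=157  157^2=173  157^3=153  157^4=178  157^5=94
  157^6=199
So 157^6 ≡ 199 (mod 211), giving e = 6.

6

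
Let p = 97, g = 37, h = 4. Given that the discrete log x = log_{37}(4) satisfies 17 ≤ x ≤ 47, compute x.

44

Compute 37^17 mod 97 = 71, then multiply by 37 repeatedly:
  37^17=71  37^18=8  37^19=5  37^20=88  37^21=55
  37^22=95  37^23=23  37^24=75  37^25=59  37^26=49
  37^27=67  37^28=54  37^29=58  37^30=12  37^31=56
  37^32=35  37^33=34  37^34=94  37^35=83  37^36=64
  37^37=40  37^38=25  37^39=52  37^40=81  37^41=87
  37^42=18  37^43=84  37^44=4
Found 4 at exponent 44.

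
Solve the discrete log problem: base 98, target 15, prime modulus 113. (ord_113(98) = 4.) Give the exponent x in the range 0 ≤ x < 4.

3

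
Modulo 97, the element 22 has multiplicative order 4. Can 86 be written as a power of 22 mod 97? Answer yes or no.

⟨22⟩ has order 4; its elements mod 97 are {1, 22, 75, 96}.
86 is not in this set.

no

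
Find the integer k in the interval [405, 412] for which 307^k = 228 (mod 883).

Compute 307^405 mod 883 = 18, then multiply by 307 repeatedly:
  307^405=18  307^406=228
Found 228 at exponent 406.

406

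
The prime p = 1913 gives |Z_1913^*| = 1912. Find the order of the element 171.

The order of 171 must divide p − 1 = 1912 = 2^3 · 239.
Divisors: 1, 2, 4, 8, 239, 478, 956, 1912.
Check each in increasing order: 171^1 ≡ 171;  171^2 ≡ 546;  171^4 ≡ 1601;  171^8 ≡ 1694;  171^239 ≡ 305;  171^478 ≡ 1201;  171^956 ≡ 1912;  171^1912 ≡ 1.
Smallest exponent giving 1 is 1912.

1912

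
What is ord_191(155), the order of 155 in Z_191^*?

38

The order of 155 must divide p − 1 = 190 = 2 · 5 · 19.
Divisors: 1, 2, 5, 10, 19, 38, 95, 190.
Check each in increasing order: 155^1 ≡ 155;  155^2 ≡ 150;  155^5 ≡ 31;  155^10 ≡ 6;  155^19 ≡ 190;  155^38 ≡ 1.
Smallest exponent giving 1 is 38.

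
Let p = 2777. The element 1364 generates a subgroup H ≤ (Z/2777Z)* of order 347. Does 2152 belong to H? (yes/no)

2152 ∈ ⟨1364⟩ iff 2152^347 ≡ 1 (mod 2777), since |⟨1364⟩| = 347.
2152^347 mod 2777 = 1.
Since 1 = 1, 2152 lies in the subgroup.

yes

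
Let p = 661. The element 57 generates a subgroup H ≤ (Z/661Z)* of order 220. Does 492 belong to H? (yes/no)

yes

492 ∈ ⟨57⟩ iff 492^220 ≡ 1 (mod 661), since |⟨57⟩| = 220.
492^220 mod 661 = 1.
Since 1 = 1, 492 lies in the subgroup.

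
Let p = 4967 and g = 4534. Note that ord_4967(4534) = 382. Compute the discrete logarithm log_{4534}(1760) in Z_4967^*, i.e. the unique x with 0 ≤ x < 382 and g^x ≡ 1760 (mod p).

Baby-step giant-step with m = ceil(sqrt(382)) = 20.
Baby table (4534^j mod 4967 for j=0..19):
  0:1  1:4534  2:3710  3:2878  4:543  5:3297  6:2895  7:3116
  8:1796  9:2151  10:2413  11:3208  12:1696  13:748  14:3938  15:3494
  16:2033  17:3837  18:2524  19:4815
Giant step factor: 4534^(-20) ≡ 3439 (mod 4967).
Scan 1760·3439^i mod 4967 for i = 0, 1, …:
  i=0: 1760   i=1: 2834   i=2: 872   i=3: 3707
  i=4: 3051   i=5: 2085   i=6: 2934   i=7: 2049
  i=8: 3305   i=9: 1399     …   i=15: 193
  i=16: 3116
Match at i=16, j=7: x = 16·20 + 7 = 327.

327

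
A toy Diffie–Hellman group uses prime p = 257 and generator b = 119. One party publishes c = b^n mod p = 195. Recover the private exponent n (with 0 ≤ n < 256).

Baby-step giant-step with m = ceil(sqrt(256)) = 16.
Baby table (119^j mod 257 for j=0..15):
  0:1  1:119  2:26  3:10  4:162  5:3  6:100  7:78
  8:30  9:229  10:9  11:43  12:234  13:90  14:173  15:27
Giant step factor: 119^(-16) ≡ 2 (mod 257).
Scan 195·2^i mod 257 for i = 0, 1, …:
  i=0: 195   i=1: 133   i=2: 9
Match at i=2, j=10: n = 2·16 + 10 = 42.

42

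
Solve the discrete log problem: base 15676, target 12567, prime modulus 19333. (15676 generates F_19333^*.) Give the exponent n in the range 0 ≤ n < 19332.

12594

Baby-step giant-step with m = ceil(sqrt(19332)) = 140.
Baby table (15676^j mod 19333 for j=0..139):
  0:1  1:15676  2:14546  3:9694  4:5764  5:13355  6:15256  7:3846
  8:9602  9:13547  10:9100  11:12726  12:14882  13:18254  14:1971  15:3262
  16:18660  17:5870  18:12373  19:10492  20:6761  21:1930  22:17868  23:2264
  24:14409  25:8045  26:4261  27:19254  28:18241  29:10846  30:7494  31:8636
  32:8270  33:12755  34:5494  35:14762  36:12435  37:15754  38:19295  39:3635
  40:7909  41:18288  42:12964  43:14501  44:262  45:8516  46:2451  47:7205
  48:2194  49:19070  50:14474  51:2336  52:2434  53:11375  54:6241  55:8936
  56:13151  57:7297  58:13744  59:3992  60:17004  61:10633  62:13115  63:3618
  64:12079  65:3002  66:2830  67:13178  68:5223  69:493  70:14401  71:17968
  72:3891  73:19034  74:10795  75:671  76:1444  77:16534  78:8786  79:1044
  80:10026  81:9619  82:9377  83:5053  84:3527  85:16205  86:13293  87:9994
  88:10645  89:7897  90:4173  91:12409  92:14171  93:8426  94:2920  95:12709
  96:19052  97:2968  98:11170  99:1939  100:4288  101:17180  102:4990  103:1922
  104:8458  105:1894  106:14189  107:599  108:13419  109:13204  110:6806  111:11362
  112:15116  113:13168  114:3127  115:9697  116:14126  117:18327  118:5672  119:1805
  120:11001  121:1316  122:1305  123:2866  124:16857  125:6888  126:1483  127:9242
  128:15423  129:11783  130:2826  131:8473  132:5038  133:383  134:10678  135:3214
  136:866  137:3650  138:11053  139:4482
Giant step factor: 15676^(-140) ≡ 6790 (mod 19333).
Scan 12567·6790^i mod 19333 for i = 0, 1, …:
  i=0: 12567   i=1: 13401   i=2: 11692   i=3: 7382
  i=4: 12644   i=5: 14240   i=6: 5267   i=7: 16213
  i=8: 4168   i=9: 16541     …   i=88: 2063
  i=89: 10678
Match at i=89, j=134: n = 89·140 + 134 = 12594.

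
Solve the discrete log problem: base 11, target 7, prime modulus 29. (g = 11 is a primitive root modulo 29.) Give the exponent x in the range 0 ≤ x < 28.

24

Successive powers of 11 modulo 29:
  11^0=1  11^1=11  11^2=5  11^3=26  11^4=25  11^5=14
  11^6=9  11^7=12  11^8=16  11^9=2  11^10=22  11^11=10
  11^12=23  11^13=21  11^14=28  11^15=18  11^16=24  11^17=3
  11^18=4  11^19=15  11^20=20  11^21=17  11^22=13  11^23=27
  11^24=7
So 11^24 ≡ 7 (mod 29), giving x = 24.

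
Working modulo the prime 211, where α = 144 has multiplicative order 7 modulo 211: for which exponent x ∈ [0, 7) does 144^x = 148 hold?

Successive powers of 144 modulo 211:
  144^0=1  144^1=144  144^2=58  144^3=123  144^4=199  144^5=171
  144^6=148
So 144^6 ≡ 148 (mod 211), giving x = 6.

6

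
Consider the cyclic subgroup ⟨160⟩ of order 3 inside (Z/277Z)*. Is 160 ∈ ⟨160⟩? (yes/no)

yes

⟨160⟩ has order 3; its elements mod 277 are {1, 116, 160}.
160 is in this set.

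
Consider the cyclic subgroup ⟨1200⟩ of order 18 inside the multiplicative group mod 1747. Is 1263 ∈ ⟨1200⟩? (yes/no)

no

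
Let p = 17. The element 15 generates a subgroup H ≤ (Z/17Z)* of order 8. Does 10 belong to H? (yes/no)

⟨15⟩ has order 8; its elements mod 17 are {1, 2, 4, 8, 9, 13, 15, 16}.
10 is not in this set.

no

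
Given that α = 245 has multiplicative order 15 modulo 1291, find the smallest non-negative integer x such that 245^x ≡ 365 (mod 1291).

4

Successive powers of 245 modulo 1291:
  245^0=1  245^1=245  245^2=639  245^3=344  245^4=365
So 245^4 ≡ 365 (mod 1291), giving x = 4.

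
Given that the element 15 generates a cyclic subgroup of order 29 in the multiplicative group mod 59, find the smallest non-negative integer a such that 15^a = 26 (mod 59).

6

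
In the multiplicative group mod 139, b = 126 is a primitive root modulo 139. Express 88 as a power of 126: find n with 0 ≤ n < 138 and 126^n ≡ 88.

67

Baby-step giant-step with m = ceil(sqrt(138)) = 12.
Baby table (126^j mod 139 for j=0..11):
  0:1  1:126  2:30  3:27  4:66  5:115  6:34  7:114
  8:47  9:84  10:20  11:18
Giant step factor: 126^(-12) ≡ 79 (mod 139).
Scan 88·79^i mod 139 for i = 0, 1, …:
  i=0: 88   i=1: 2   i=2: 19   i=3: 111
  i=4: 12   i=5: 114
Match at i=5, j=7: n = 5·12 + 7 = 67.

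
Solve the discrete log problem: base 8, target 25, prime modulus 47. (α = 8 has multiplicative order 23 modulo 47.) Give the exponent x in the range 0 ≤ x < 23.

6

Successive powers of 8 modulo 47:
  8^0=1  8^1=8  8^2=17  8^3=42  8^4=7  8^5=9
  8^6=25
So 8^6 ≡ 25 (mod 47), giving x = 6.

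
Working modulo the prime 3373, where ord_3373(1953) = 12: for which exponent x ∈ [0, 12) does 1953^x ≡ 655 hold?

10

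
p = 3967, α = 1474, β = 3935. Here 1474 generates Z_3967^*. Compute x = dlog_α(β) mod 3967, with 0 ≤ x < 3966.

2567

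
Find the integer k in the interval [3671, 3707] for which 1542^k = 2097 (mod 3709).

3702

Compute 1542^3671 mod 3709 = 1953, then multiply by 1542 repeatedly:
  1542^3671=1953  1542^3672=3527  1542^3673=1240  1542^3674=1945  1542^3675=2318
  1542^3676=2589  1542^3677=1354  1542^3678=3410  1542^3679=2567  1542^3680=811
  1542^3681=629  1542^3682=1869  1542^3683=105  1542^3684=2423  1542^3685=1303
  1542^3686=2657  1542^3687=2358  1542^3688=1216  1542^3689=2027  1542^3690=2656
  1542^3691=816  1542^3692=921  1542^3693=3344  1542^3694=938  1542^3695=3595
  1542^3696=2244  1542^3697=3460  1542^3698=1778  1542^3699=725  1542^3700=1541
  1542^3701=2462  1542^3702=2097
Found 2097 at exponent 3702.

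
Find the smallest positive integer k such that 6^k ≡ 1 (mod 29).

14

The order of 6 must divide p − 1 = 28 = 2^2 · 7.
Divisors: 1, 2, 4, 7, 14, 28.
Check each in increasing order: 6^1 ≡ 6;  6^2 ≡ 7;  6^4 ≡ 20;  6^7 ≡ 28;  6^14 ≡ 1.
Smallest exponent giving 1 is 14.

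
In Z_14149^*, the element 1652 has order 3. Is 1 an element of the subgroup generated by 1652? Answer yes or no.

⟨1652⟩ has order 3; its elements mod 14149 are {1, 1652, 12496}.
1 is in this set.

yes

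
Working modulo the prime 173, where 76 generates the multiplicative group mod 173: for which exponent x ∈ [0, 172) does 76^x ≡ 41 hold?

58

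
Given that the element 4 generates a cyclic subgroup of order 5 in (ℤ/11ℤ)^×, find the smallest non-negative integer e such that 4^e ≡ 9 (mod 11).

3

Successive powers of 4 modulo 11:
  4^0=1  4^1=4  4^2=5  4^3=9
So 4^3 ≡ 9 (mod 11), giving e = 3.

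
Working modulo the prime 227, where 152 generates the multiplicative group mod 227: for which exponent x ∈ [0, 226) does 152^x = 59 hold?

224

Baby-step giant-step with m = ceil(sqrt(226)) = 16.
Baby table (152^j mod 227 for j=0..15):
  0:1  1:152  2:177  3:118  4:3  5:2  6:77  7:127
  8:9  9:6  10:4  11:154  12:27  13:18  14:12  15:8
Giant step factor: 152^(-16) ≡ 213 (mod 227).
Scan 59·213^i mod 227 for i = 0, 1, …:
  i=0: 59   i=1: 82   i=2: 214   i=3: 182
  i=4: 176   i=5: 33   i=6: 219   i=7: 112
  i=8: 21   i=9: 160     …   i=13: 81
  i=14: 1
Match at i=14, j=0: x = 14·16 + 0 = 224.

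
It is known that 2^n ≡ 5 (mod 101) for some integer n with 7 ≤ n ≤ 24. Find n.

Compute 2^7 mod 101 = 27, then multiply by 2 repeatedly:
  2^7=27  2^8=54  2^9=7  2^10=14  2^11=28
  2^12=56  2^13=11  2^14=22  2^15=44  2^16=88
  2^17=75  2^18=49  2^19=98  2^20=95  2^21=89
  2^22=77  2^23=53  2^24=5
Found 5 at exponent 24.

24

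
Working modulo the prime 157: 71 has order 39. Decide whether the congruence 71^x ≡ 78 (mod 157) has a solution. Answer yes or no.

no

78 ∈ ⟨71⟩ iff 78^39 ≡ 1 (mod 157), since |⟨71⟩| = 39.
78^39 mod 157 = 129.
Since 129 ≠ 1, 78 does not lie in the subgroup.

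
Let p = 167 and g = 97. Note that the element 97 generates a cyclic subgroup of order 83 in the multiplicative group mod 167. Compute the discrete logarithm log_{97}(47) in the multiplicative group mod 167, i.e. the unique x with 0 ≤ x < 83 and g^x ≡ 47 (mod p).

76

Baby-step giant-step with m = ceil(sqrt(83)) = 10.
Baby table (97^j mod 167 for j=0..9):
  0:1  1:97  2:57  3:18  4:76  5:24  6:157  7:32
  8:98  9:154
Giant step factor: 97^(-10) ≡ 49 (mod 167).
Scan 47·49^i mod 167 for i = 0, 1, …:
  i=0: 47   i=1: 132   i=2: 122   i=3: 133
  i=4: 4   i=5: 29   i=6: 85   i=7: 157
Match at i=7, j=6: x = 7·10 + 6 = 76.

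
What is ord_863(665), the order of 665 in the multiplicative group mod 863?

431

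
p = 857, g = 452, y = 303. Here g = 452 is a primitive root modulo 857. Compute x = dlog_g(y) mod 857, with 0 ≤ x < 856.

Baby-step giant-step with m = ceil(sqrt(856)) = 30.
Baby table (452^j mod 857 for j=0..29):
  0:1  1:452  2:338  3:230  4:263  5:610  6:623  7:500
  8:609  9:171  10:162  11:379  12:765  13:409  14:613  15:265
  16:657  17:442  18:103  19:278  20:534  21:551  22:522  23:269
  24:751  25:80  26:166  27:473  28:403  29:472
Giant step factor: 452^(-30) ≡ 822 (mod 857).
Scan 303·822^i mod 857 for i = 0, 1, …:
  i=0: 303   i=1: 536   i=2: 94   i=3: 138
  i=4: 312   i=5: 221   i=6: 835   i=7: 770
  i=8: 474   i=9: 550   i=10: 461   i=11: 148
  i=12: 819   i=13: 473
Match at i=13, j=27: x = 13·30 + 27 = 417.

417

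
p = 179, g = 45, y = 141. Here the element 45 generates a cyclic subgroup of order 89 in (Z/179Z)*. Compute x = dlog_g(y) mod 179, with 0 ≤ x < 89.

Successive powers of 45 modulo 179:
  45^0=1  45^1=45  45^2=56  45^3=14  45^4=93  45^5=68
  45^6=17  45^7=49  45^8=57  45^9=59  45^10=149  45^11=82
  45^12=110  45^13=117  45^14=74  45^15=108  45^16=27  45^17=141
So 45^17 ≡ 141 (mod 179), giving x = 17.

17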